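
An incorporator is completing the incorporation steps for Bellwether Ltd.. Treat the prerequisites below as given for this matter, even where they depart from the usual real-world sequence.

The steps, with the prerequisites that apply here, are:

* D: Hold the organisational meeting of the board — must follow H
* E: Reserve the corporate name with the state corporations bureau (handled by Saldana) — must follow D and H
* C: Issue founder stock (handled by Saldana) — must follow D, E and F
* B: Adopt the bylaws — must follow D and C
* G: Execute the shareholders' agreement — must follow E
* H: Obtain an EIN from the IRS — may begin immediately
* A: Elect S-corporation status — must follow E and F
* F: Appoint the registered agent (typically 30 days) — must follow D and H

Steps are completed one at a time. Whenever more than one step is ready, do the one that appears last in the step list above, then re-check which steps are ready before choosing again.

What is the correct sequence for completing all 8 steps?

H, D, F, E, A, G, C, B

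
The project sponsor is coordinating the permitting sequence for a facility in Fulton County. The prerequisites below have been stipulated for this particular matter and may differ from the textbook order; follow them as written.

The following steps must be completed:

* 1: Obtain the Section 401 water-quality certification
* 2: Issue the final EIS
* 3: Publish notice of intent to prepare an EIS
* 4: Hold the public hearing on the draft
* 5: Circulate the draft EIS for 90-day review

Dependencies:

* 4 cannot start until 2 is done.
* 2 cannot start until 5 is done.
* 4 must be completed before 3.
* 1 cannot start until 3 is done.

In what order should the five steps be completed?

5 is the only step with nothing outstanding, so it goes first.
2 is the only step now ready → 2.
4 needed 2, now all done → 4.
Next only 3 has its prerequisites met → 3.
Next only 1 has its prerequisites met → 1.

5 2 4 3 1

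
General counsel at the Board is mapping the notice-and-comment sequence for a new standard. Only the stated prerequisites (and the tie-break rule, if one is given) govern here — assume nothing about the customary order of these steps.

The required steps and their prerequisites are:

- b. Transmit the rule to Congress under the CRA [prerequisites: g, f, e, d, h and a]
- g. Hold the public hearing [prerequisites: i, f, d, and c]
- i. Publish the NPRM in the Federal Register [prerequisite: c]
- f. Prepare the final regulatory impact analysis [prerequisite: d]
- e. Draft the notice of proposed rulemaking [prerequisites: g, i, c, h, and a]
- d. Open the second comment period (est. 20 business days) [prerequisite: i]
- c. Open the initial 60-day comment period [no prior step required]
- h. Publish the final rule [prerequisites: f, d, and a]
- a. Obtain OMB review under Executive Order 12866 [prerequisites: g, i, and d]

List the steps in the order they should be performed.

c is the only step with nothing outstanding, so it goes first.
i is the only step now ready → i.
d needed i, now all done → d.
f needed d, now all done → f.
g is the only step now ready → g.
a needed g, i and d, now all done → a.
h needed f, d and a, now all done → h.
That leaves e as the only ready step → e.
b needed g, f, e, d, h and a, now all done → b.

c i d f g a h e b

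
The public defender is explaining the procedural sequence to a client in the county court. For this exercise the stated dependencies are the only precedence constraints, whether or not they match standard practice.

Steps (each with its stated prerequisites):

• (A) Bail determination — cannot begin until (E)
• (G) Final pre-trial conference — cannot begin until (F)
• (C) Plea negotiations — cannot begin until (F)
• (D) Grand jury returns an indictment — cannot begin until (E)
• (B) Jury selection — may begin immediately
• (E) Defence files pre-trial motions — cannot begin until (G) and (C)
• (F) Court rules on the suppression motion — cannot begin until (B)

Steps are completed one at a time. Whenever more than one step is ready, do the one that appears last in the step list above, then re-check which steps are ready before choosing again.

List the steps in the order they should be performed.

(B) is the only step with nothing outstanding, so it goes first.
(F) needed (B), now all done → (F).
Ready: (C) and (G). (C) is listed later → (C).
(G) needed (F), now all done → (G).
Next only (E) has its prerequisites met → (E).
Ready: (D) and (A). (D) is listed later → (D).
That leaves (A) as the only ready step → (A).

(B) (F) (C) (G) (E) (D) (A)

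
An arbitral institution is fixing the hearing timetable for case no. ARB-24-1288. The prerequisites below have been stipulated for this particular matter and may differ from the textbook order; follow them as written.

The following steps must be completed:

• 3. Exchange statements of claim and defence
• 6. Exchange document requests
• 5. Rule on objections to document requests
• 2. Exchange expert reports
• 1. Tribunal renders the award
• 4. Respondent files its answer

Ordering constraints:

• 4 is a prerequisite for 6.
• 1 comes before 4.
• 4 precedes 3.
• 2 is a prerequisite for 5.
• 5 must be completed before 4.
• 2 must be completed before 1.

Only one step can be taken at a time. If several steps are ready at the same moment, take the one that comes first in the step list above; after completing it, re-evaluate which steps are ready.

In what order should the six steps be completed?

2, 5, 1, 4, 3, 6

2 is the only step with nothing outstanding, so it goes first.
Ready: 5 and 1. 5 is listed earlier → 5.
1 needed 2, now all done → 1.
Next only 4 has its prerequisites met → 4.
Now 3 and 6 have their prerequisites met. 3 is listed earlier, so 3 next.
6 needed 4, now all done → 6.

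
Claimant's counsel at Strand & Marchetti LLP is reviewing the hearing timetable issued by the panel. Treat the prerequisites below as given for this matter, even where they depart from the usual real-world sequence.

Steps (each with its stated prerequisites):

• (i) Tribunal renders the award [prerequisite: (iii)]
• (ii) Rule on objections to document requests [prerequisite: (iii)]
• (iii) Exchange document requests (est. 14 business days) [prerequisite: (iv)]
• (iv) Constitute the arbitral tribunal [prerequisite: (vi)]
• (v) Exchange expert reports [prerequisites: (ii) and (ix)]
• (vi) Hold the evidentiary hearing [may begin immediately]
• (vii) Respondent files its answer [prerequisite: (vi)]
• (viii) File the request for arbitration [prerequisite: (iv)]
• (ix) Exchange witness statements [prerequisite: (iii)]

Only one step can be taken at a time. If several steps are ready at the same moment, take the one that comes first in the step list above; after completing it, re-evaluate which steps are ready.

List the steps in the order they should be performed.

(vi) → (iv) → (iii) → (i) → (ii) → (vii) → (viii) → (ix) → (v)

(vi) is the only step with nothing outstanding, so it goes first.
(iv) and (vii) are both available; (iv) is listed earlier → (iv).
(iii) and (viii) now also ready, so the ready set is {(iii), (vii), (viii)}; (iii) is listed earlier → (iii).
(i), (ii) and (ix) now also ready, so the ready set is {(i), (ii), (vii), (viii), (ix)}; (i) is listed earlier → (i).
(ii), (vii), (viii) and (ix) are all available; (ii) is listed earlier → (ii).
Now (vii), (viii) and (ix) have their prerequisites met. (vii) is listed earlier, so (vii) next.
Now (viii) and (ix) have their prerequisites met. (viii) is listed earlier, so (viii) next.
(ix) needed (iii), now all done → (ix).
(v) needed (ii) and (ix), now all done → (v).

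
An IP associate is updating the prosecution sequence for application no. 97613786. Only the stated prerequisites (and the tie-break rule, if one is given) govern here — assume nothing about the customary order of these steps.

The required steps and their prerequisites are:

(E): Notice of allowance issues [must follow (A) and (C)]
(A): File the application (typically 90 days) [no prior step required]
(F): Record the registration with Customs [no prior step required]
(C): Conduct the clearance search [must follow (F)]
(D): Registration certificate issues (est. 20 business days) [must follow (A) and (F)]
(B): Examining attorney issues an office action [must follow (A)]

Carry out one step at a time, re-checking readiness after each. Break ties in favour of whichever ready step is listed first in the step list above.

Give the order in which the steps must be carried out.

(A) (F) (C) (E) (D) (B)

(A) and (F) have no prerequisites; (A) is listed earlier, so (A) is first.
(B) now also ready, so the ready set is {(F), (B)}; (F) is listed earlier → (F).
(C) and (D) now also ready, so the ready set is {(C), (D), (B)}; (C) is listed earlier → (C).
Ready: (E), (D) and (B). (E) is listed earlier → (E).
Now (D) and (B) have their prerequisites met. (D) is listed earlier, so (D) next.
(B) is the only step now ready → (B).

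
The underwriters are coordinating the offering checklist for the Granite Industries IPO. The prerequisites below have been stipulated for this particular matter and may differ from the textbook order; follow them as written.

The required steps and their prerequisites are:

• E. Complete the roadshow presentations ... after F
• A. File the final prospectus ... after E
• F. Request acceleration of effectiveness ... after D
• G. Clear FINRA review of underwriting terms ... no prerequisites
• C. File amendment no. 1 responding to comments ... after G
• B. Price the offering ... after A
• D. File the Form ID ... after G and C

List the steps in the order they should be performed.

G, C, D, F, E, A, B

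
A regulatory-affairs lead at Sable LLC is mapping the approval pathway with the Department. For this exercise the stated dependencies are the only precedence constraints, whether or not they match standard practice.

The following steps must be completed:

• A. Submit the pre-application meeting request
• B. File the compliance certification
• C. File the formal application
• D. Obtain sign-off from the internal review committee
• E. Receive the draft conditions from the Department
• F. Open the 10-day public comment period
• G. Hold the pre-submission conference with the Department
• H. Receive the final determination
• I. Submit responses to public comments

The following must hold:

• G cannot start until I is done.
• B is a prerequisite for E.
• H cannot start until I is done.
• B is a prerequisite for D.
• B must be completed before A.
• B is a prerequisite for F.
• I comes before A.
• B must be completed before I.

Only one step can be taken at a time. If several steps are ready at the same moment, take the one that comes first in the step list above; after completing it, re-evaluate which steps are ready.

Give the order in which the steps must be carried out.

B, C, D, E, F, I, A, G, H

B and C have no prerequisites; B is listed earlier, so B is first.
D, E, F and I now also ready, so the ready set is {C, D, E, F, I}; C is listed earlier → C.
Now D, E, F and I have their prerequisites met. D is listed earlier, so D next.
E, F and I are all available; E is listed earlier → E.
Now F and I have their prerequisites met. F is listed earlier, so F next.
Next only I has its prerequisites met → I.
Now A, G and H have their prerequisites met. A is listed earlier, so A next.
Now G and H have their prerequisites met. G is listed earlier, so G next.
H needed I, now all done → H.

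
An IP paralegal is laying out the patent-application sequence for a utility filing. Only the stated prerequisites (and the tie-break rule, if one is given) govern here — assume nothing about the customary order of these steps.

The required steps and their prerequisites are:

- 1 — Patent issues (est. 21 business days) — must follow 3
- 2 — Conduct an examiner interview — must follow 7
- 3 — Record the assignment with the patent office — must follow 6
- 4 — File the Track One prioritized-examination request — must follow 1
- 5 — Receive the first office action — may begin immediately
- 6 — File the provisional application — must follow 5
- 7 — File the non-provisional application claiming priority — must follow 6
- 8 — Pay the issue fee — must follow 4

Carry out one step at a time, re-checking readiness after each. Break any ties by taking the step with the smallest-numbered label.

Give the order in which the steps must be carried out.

Only 5 has no prerequisites, so it is first.
6 needed 5, now all done → 6.
Ready: 3 and 7. 3 has the earlier label → 3.
Ready: 1 and 7. 1 has the earlier label → 1.
Now 4 and 7 have their prerequisites met. 4 has the earlier label, so 4 next.
8 now also ready, so the ready set is {7, 8}; 7 has the earlier label → 7.
Now 2 and 8 have their prerequisites met. 2 has the earlier label, so 2 next.
Next only 8 has its prerequisites met → 8.

5, 6, 3, 1, 4, 7, 2, 8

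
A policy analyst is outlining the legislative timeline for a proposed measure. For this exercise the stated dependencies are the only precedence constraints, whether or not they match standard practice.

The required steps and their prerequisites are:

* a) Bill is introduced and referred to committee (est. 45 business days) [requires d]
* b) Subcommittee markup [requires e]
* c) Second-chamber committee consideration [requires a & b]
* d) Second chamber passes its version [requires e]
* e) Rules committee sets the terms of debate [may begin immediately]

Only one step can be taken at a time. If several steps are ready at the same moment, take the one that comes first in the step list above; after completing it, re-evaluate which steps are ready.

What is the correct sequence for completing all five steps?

e has no prerequisites → e first.
Ready: b and d. b is listed earlier → b.
d is the only step now ready → d.
a is the only step now ready → a.
c needed a and b, now all done → c.

e b d a c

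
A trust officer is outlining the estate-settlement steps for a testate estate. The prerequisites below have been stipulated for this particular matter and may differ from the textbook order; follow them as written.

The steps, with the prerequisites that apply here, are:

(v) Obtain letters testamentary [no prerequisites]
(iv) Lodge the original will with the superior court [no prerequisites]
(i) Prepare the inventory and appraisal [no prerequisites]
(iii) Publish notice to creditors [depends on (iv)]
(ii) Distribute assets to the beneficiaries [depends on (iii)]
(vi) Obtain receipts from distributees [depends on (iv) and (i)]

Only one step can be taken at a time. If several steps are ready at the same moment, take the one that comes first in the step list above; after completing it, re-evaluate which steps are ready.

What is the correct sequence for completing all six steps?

(v), (iv), (i), (iii), (ii), (vi)

Nothing is required for (v), (iv) and (i). (v) is listed earlier → (v) first.
Now (iv) and (i) have their prerequisites met. (iv) is listed earlier, so (iv) next.
(iii) now also ready, so the ready set is {(i), (iii)}; (i) is listed earlier → (i).
(iii) and (vi) are both available; (iii) is listed earlier → (iii).
(ii) and (vi) are both available; (ii) is listed earlier → (ii).
(vi) is the only step now ready → (vi).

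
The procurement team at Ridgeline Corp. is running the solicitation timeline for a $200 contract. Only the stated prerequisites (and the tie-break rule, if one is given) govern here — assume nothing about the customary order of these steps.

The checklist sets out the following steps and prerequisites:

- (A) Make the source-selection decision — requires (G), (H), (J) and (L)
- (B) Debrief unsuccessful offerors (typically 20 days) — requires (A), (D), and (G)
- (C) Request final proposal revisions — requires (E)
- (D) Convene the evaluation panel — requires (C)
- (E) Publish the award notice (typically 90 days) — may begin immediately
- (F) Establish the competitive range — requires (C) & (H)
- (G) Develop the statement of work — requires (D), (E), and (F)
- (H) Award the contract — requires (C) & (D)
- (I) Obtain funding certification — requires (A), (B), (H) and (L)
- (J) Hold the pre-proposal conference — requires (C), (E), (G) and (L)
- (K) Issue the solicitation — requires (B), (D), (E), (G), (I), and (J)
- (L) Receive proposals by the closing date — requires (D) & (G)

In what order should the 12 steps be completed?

Only (E) has no prerequisites, so it is first.
(C) is the only step now ready → (C).
(D) is the only step now ready → (D).
(H) is the only step now ready → (H).
(F) needed (C) and (H), now all done → (F).
(G) needed (D), (E) and (F), now all done → (G).
(L) is the only step now ready → (L).
Next only (J) has its prerequisites met → (J).
(A) needed (G), (H), (J) and (L), now all done → (A).
(B) needed (A), (D) and (G), now all done → (B).
(I) is the only step now ready → (I).
Next only (K) has its prerequisites met → (K).

(E) → (C) → (D) → (H) → (F) → (G) → (L) → (J) → (A) → (B) → (I) → (K)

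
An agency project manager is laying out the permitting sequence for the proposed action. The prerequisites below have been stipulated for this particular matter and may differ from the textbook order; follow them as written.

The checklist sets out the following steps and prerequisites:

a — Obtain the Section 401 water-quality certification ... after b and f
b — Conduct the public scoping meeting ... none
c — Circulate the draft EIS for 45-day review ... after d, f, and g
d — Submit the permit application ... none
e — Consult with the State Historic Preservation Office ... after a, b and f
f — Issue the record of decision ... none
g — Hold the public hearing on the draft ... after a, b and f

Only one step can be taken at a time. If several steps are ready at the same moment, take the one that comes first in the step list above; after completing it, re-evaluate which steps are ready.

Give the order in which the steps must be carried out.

b, d and f have no prerequisites; b is listed earlier, so b is first.
Now d and f have their prerequisites met. d is listed earlier, so d next.
That leaves f as the only ready step → f.
That leaves a as the only ready step → a.
e and g are both available; e is listed earlier → e.
g needed a, b and f, now all done → g.
c is the only step now ready → c.

b → d → f → a → e → g → c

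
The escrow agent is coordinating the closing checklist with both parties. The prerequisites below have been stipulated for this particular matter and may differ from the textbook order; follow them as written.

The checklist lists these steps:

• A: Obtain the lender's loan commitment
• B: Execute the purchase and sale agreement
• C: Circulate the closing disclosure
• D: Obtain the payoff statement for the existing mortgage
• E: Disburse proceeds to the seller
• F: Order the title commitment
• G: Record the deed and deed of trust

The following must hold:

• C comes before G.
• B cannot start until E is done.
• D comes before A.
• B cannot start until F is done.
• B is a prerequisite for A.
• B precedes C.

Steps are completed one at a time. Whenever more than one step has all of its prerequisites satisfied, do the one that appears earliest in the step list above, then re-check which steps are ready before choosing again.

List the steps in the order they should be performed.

Nothing is required for D, E and F. D is listed earlier → D first.
E and F are both available; E is listed earlier → E.
Next only F has its prerequisites met → F.
Next only B has its prerequisites met → B.
A and C are both available; A is listed earlier → A.
Next only C has its prerequisites met → C.
G needed C, now all done → G.

D, E, F, B, A, C, G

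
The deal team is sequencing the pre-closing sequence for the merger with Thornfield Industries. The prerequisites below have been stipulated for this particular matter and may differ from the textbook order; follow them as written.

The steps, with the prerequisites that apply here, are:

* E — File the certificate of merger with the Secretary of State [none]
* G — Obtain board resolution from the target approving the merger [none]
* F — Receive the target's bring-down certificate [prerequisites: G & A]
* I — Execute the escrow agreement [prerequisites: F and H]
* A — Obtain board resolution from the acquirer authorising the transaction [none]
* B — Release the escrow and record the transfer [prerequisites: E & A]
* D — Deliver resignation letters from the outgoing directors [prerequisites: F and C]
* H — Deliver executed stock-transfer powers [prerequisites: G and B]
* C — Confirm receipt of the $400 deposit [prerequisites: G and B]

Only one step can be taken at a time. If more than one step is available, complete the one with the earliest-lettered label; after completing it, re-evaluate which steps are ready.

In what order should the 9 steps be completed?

A, E, B, G, C, F, D, H, I

Nothing is required for A, E and G. A has the earlier label → A first.
Now E and G have their prerequisites met. E has the earlier label, so E next.
B now also ready, so the ready set is {B, G}; B has the earlier label → B.
G is the only step now ready → G.
Ready: C, F and H. C has the earlier label → C.
F and H are both available; F has the earlier label → F.
Ready: D and H. D has the earlier label → D.
H needed B and G, now all done → H.
I needed F and H, now all done → I.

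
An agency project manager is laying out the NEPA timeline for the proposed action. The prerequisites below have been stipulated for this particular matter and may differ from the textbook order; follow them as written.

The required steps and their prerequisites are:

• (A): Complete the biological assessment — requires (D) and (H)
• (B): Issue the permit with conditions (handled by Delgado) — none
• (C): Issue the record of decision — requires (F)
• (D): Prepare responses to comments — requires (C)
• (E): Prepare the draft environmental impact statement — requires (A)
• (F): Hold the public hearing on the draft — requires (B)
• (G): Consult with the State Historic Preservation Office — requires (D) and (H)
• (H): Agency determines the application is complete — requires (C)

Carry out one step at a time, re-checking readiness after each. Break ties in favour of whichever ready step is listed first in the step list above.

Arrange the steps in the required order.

(B), (F), (C), (D), (H), (A), (E), (G)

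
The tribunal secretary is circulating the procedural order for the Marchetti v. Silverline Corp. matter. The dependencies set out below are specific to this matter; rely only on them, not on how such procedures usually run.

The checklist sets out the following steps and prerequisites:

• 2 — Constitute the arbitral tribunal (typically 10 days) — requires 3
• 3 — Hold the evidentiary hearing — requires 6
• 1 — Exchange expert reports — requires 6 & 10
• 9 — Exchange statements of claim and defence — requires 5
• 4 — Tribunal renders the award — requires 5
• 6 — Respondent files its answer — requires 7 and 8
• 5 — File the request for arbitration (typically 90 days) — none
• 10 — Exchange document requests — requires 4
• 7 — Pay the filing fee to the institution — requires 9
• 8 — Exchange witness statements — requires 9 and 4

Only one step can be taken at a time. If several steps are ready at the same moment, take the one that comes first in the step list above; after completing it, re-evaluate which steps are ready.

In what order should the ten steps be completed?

5 is the only step with nothing outstanding, so it goes first.
9 and 4 are both available; 9 is listed earlier → 9.
4 and 7 are both available; 4 is listed earlier → 4.
Ready: 10, 7 and 8. 10 is listed earlier → 10.
Now 7 and 8 have their prerequisites met. 7 is listed earlier, so 7 next.
8 needed 9 and 4, now all done → 8.
6 needed 7 and 8, now all done → 6.
Now 3 and 1 have their prerequisites met. 3 is listed earlier, so 3 next.
2 now also ready, so the ready set is {2, 1}; 2 is listed earlier → 2.
1 needed 6 and 10, now all done → 1.

5, 9, 4, 10, 7, 8, 6, 3, 2, 1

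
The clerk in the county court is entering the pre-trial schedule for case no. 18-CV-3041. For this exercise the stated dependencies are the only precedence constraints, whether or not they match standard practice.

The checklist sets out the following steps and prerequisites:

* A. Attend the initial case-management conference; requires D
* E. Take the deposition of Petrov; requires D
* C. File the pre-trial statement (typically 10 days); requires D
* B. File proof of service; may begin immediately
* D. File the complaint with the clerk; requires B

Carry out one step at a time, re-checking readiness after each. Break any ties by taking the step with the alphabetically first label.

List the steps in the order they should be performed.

B is the only step with nothing outstanding, so it goes first.
D needed B, now all done → D.
A, C and E are all available; A has the earlier label → A.
Ready: C and E. C has the earlier label → C.
E is the only step now ready → E.

B → D → A → C → E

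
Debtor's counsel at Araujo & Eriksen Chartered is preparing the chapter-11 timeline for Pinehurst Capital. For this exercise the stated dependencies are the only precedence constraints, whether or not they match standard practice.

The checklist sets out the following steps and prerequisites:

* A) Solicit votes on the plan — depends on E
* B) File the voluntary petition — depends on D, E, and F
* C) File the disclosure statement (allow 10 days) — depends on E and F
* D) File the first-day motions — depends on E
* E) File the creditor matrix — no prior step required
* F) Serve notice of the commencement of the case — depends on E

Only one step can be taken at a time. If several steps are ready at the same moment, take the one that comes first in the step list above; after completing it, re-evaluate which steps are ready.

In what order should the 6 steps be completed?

E has no prerequisites → E first.
Ready: A, D and F. A is listed earlier → A.
Now D and F have their prerequisites met. D is listed earlier, so D next.
That leaves F as the only ready step → F.
Now B and C have their prerequisites met. B is listed earlier, so B next.
C needed E and F, now all done → C.

E, A, D, F, B, C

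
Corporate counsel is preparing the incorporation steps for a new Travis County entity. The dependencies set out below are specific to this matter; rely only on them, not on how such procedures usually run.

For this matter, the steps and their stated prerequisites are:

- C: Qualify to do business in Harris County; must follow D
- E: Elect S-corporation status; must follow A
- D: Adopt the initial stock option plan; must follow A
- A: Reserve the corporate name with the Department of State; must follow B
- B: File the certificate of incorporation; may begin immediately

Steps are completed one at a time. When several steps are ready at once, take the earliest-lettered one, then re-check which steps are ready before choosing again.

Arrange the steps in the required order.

B has no prerequisites → B first.
Next only A has its prerequisites met → A.
Now D and E have their prerequisites met. D has the earlier label, so D next.
Ready: C and E. C has the earlier label → C.
E is the only step now ready → E.

B → A → D → C → E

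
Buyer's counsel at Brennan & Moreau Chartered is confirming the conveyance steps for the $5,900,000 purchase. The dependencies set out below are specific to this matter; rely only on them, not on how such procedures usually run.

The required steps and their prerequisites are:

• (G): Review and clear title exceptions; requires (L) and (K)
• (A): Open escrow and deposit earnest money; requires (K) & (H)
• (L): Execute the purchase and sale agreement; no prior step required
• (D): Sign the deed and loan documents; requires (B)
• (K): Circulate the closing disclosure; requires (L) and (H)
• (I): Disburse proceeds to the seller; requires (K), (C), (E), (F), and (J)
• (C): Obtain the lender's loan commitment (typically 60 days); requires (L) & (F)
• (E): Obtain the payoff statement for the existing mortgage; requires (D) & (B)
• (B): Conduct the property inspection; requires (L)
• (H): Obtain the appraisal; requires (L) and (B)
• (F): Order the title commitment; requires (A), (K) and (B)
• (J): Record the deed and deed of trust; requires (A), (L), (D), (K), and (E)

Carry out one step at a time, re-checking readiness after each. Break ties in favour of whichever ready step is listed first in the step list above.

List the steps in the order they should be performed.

(L), (B), (D), (E), (H), (K), (G), (A), (F), (C), (J), (I)

Only (L) has no prerequisites, so it is first.
(B) needed (L), now all done → (B).
Ready: (D) and (H). (D) is listed earlier → (D).
(E) now also ready, so the ready set is {(E), (H)}; (E) is listed earlier → (E).
Next only (H) has its prerequisites met → (H).
(K) is the only step now ready → (K).
Ready: (G) and (A). (G) is listed earlier → (G).
(A) is the only step now ready → (A).
Ready: (F) and (J). (F) is listed earlier → (F).
(C) now also ready, so the ready set is {(C), (J)}; (C) is listed earlier → (C).
(J) needed (A), (L), (D), (K) and (E), now all done → (J).
(I) needed (K), (C), (E), (F) and (J), now all done → (I).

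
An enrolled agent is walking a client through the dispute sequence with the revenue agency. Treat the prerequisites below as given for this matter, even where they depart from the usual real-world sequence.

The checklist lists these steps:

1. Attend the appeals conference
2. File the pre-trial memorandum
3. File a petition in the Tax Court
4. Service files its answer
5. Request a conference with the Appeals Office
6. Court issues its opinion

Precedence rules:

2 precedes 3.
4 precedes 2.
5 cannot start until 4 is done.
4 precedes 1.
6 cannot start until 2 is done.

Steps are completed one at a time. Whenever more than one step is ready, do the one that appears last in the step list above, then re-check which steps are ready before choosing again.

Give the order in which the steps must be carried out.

4 → 5 → 2 → 6 → 3 → 1

4 is the only step with nothing outstanding, so it goes first.
Ready: 5, 2 and 1. 5 is listed later → 5.
2 and 1 are both available; 2 is listed later → 2.
6 and 3 now also ready, so the ready set is {6, 3, 1}; 6 is listed later → 6.
Now 3 and 1 have their prerequisites met. 3 is listed later, so 3 next.
Next only 1 has its prerequisites met → 1.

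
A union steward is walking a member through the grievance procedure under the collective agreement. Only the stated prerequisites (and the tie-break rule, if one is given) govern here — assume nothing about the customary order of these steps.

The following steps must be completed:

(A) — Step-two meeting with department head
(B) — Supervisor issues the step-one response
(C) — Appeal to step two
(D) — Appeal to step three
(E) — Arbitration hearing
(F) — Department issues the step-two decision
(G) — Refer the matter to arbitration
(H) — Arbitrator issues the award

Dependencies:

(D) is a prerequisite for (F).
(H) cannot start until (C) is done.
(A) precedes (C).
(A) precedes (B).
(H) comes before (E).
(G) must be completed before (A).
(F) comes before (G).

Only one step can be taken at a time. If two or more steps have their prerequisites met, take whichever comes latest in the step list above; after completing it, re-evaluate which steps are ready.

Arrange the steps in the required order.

(D) has no prerequisites → (D) first.
That leaves (F) as the only ready step → (F).
Next only (G) has its prerequisites met → (G).
(A) is the only step now ready → (A).
Ready: (C) and (B). (C) is listed later → (C).
(H) now also ready, so the ready set is {(H), (B)}; (H) is listed later → (H).
(E) and (B) are both available; (E) is listed later → (E).
That leaves (B) as the only ready step → (B).

(D), (F), (G), (A), (C), (H), (E), (B)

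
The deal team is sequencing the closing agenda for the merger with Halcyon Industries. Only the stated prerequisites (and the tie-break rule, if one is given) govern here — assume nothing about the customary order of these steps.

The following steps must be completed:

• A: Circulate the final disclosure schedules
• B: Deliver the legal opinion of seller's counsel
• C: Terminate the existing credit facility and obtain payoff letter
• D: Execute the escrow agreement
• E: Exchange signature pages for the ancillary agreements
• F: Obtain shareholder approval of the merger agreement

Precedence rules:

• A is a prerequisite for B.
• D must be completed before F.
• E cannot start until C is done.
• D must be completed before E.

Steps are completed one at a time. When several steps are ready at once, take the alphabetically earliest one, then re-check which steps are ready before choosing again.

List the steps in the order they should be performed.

Nothing is required for A, C and D. A has the earlier label → A first.
Ready: B, C and D. B has the earlier label → B.
Now C and D have their prerequisites met. C has the earlier label, so C next.
Next only D has its prerequisites met → D.
Ready: E and F. E has the earlier label → E.
F is the only step now ready → F.

A → B → C → D → E → F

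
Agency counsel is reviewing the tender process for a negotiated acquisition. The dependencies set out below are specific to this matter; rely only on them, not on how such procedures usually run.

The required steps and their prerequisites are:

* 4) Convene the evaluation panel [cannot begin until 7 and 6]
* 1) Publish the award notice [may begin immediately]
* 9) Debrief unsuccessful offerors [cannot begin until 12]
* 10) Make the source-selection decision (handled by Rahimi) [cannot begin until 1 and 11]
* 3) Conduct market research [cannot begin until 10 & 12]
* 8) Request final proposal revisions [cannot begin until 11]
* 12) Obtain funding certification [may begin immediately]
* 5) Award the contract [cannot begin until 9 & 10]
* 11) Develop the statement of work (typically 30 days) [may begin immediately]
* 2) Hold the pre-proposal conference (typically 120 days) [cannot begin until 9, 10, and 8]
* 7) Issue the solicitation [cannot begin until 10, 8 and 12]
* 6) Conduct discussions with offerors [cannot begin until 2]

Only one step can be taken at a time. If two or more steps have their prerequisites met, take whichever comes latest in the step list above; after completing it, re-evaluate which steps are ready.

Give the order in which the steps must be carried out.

11, 12, 8, 9, 1, 10, 7, 2, 6, 5, 3, 4

Nothing is required for 11, 12 and 1. 11 is listed later → 11 first.
Ready: 12, 8 and 1. 12 is listed later → 12.
9 now also ready, so the ready set is {8, 9, 1}; 8 is listed later → 8.
Ready: 9 and 1. 9 is listed later → 9.
1 is the only step now ready → 1.
That leaves 10 as the only ready step → 10.
Now 7, 2, 5 and 3 have their prerequisites met. 7 is listed later, so 7 next.
Ready: 2, 5 and 3. 2 is listed later → 2.
6 now also ready, so the ready set is {6, 5, 3}; 6 is listed later → 6.
Now 5, 3 and 4 have their prerequisites met. 5 is listed later, so 5 next.
3 and 4 are both available; 3 is listed later → 3.
That leaves 4 as the only ready step → 4.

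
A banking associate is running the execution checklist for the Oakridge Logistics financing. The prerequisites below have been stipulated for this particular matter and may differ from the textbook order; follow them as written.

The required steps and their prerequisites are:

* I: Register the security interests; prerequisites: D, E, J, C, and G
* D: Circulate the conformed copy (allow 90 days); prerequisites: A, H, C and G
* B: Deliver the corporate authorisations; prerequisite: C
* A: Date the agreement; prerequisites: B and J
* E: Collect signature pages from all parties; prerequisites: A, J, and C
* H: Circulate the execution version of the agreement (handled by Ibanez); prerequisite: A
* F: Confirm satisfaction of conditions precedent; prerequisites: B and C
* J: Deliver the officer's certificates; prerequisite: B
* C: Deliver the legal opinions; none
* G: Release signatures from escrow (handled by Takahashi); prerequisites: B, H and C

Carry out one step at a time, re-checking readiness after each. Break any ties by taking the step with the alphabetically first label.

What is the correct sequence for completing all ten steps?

C B F J A E H G D I

C has no prerequisites → C first.
B is the only step now ready → B.
Now F and J have their prerequisites met. F has the earlier label, so F next.
J needed B, now all done → J.
A needed B and J, now all done → A.
Now E and H have their prerequisites met. E has the earlier label, so E next.
That leaves H as the only ready step → H.
G needed B, C and H, now all done → G.
That leaves D as the only ready step → D.
That leaves I as the only ready step → I.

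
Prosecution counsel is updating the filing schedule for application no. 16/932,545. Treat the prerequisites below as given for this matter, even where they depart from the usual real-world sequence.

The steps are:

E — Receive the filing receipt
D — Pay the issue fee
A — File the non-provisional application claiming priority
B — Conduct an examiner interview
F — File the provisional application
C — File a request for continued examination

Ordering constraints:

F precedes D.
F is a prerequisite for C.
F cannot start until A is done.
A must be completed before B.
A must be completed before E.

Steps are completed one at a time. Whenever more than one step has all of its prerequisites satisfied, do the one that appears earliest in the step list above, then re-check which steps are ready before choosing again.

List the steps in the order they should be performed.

A → E → B → F → D → C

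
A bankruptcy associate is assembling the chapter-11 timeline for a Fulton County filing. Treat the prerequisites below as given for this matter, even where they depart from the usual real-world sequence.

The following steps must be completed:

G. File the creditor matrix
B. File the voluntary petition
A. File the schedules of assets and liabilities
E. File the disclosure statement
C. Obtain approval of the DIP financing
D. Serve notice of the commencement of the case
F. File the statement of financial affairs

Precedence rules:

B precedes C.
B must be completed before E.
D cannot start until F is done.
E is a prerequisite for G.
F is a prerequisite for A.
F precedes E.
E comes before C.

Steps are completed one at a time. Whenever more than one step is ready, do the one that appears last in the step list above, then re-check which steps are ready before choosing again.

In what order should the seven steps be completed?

F D A B E C G

F and B have no prerequisites; F is listed later, so F is first.
D and A now also ready, so the ready set is {D, A, B}; D is listed later → D.
Now A and B have their prerequisites met. A is listed later, so A next.
B is the only step now ready → B.
E needed F and B, now all done → E.
Now C and G have their prerequisites met. C is listed later, so C next.
G is the only step now ready → G.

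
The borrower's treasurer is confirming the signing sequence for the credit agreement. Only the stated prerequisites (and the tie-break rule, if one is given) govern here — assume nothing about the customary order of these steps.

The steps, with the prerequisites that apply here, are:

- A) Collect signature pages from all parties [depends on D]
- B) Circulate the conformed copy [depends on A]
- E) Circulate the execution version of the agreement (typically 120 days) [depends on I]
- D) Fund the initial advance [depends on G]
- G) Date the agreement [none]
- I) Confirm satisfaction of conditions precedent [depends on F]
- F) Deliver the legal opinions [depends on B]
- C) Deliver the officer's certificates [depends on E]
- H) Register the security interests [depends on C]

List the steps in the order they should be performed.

G has no prerequisites → G first.
D needed G, now all done → D.
A needed D, now all done → A.
B is the only step now ready → B.
Next only F has its prerequisites met → F.
Next only I has its prerequisites met → I.
That leaves E as the only ready step → E.
C needed E, now all done → C.
H is the only step now ready → H.

G, D, A, B, F, I, E, C, H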